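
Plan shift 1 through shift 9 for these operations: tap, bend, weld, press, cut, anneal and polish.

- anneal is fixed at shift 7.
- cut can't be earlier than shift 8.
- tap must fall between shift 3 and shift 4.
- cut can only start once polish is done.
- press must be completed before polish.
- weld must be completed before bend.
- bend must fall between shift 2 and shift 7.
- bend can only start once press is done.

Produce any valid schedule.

tap in shift 3, bend in shift 2, polish in shift 2, press in shift 1, cut in shift 8, anneal in shift 7, weld in shift 1

Checking: press(shift 1) before polish(shift 2); polish(shift 2) before cut(shift 8); weld(shift 1) before bend(shift 2); press(shift 1) before bend(shift 2); cut=shift 8 in [shift 8,shift 9]; anneal=shift 7 in [shift 7,shift 7]; tap=shift 3 in [shift 3,shift 4]; bend=shift 2 in [shift 2,shift 7].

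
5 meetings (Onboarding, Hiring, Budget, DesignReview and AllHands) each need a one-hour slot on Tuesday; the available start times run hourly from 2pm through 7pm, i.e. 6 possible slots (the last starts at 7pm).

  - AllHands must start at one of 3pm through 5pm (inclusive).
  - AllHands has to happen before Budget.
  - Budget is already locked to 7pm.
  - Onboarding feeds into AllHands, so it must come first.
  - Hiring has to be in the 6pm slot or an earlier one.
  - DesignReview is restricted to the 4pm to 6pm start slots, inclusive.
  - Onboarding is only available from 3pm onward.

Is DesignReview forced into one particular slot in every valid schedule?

DesignReview can be 4pm (e.g. Hiring in 2pm; AllHands in 4pm; Onboarding in 3pm; DesignReview in 4pm; Budget in 7pm) or 5pm (e.g. Budget in 7pm, Hiring in 2pm, Onboarding in 3pm, AllHands in 4pm, DesignReview in 5pm).

No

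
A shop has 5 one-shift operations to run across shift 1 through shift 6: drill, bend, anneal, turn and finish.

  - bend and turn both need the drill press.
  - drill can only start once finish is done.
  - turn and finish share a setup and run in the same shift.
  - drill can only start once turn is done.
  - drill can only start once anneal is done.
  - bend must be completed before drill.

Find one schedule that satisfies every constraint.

drill in shift 3; finish in shift 2; turn in shift 2; anneal in shift 1; bend in shift 1

Checking: bend(shift 1) before drill(shift 3); anneal(shift 1) before drill(shift 3); finish(shift 2) before drill(shift 3); turn(shift 2) before drill(shift 3); bend(shift 1) != turn(shift 2); turn = finish = shift 2.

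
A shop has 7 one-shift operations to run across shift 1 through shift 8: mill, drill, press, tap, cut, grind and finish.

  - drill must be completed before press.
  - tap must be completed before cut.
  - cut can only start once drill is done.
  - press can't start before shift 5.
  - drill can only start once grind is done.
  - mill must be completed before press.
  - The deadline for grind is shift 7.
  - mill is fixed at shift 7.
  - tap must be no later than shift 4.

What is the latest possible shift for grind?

shift 6

Grind's own window allows nothing later than shift 7; downstream work caps grind at shift 6.
grind at shift 6 is achievable: tap=shift 1, press=shift 8, drill=shift 7, finish=shift 1, cut=shift 8, grind=shift 6, mill=shift 7.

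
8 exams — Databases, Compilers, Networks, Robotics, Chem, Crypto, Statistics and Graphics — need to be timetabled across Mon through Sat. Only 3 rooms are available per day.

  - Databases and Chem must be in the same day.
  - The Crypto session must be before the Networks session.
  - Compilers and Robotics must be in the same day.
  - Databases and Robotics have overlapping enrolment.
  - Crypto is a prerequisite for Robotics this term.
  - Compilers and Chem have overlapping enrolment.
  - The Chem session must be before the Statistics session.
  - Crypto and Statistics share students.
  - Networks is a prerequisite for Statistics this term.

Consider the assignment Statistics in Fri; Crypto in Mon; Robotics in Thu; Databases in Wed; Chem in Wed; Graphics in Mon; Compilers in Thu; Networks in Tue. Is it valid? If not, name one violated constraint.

Yes, all constraints hold

Crypto is a prerequisite for Robotics this term — holds.
Only 3 rooms are available per day — holds.
Compilers and Robotics must be in the same day — holds.
The Chem session must be before the Statistics session — holds.
Databases and Chem must be in the same day — holds.
Networks is a prerequisite for Statistics this term — holds.
Compilers and Chem have overlapping enrolment — holds.
The Crypto session must be before the Networks session — holds.
Crypto and Statistics share students — holds.
Databases and Robotics have overlapping enrolment — holds.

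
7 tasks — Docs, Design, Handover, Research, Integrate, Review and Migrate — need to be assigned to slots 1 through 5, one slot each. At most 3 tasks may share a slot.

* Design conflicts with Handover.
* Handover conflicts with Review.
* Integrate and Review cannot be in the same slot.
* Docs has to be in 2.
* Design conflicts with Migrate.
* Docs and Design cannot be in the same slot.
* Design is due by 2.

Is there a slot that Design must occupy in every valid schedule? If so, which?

Design's window is 1–2.
Docs is fixed at 2, and Design can't share a slot with Docs.
So Design must be 1.

1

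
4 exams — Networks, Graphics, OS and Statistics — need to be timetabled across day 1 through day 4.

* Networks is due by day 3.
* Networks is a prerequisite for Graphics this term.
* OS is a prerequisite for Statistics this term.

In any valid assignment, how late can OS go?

day 3

Downstream work caps OS at day 3.
OS at day 3 is achievable: Statistics in day 4, Networks in day 1, Graphics in day 2, OS in day 3.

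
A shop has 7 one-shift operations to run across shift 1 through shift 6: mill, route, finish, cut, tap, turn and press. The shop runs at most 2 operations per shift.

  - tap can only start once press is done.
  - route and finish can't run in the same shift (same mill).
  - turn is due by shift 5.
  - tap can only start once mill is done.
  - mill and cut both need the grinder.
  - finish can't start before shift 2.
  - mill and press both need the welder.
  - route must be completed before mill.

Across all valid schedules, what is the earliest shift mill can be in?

shift 2

Precedence pushes mill to at least shift 2; downstream work caps mill at shift 5.
mill at shift 2 is achievable: turn -> shift 1, cut -> shift 3, press -> shift 3, mill -> shift 2, route -> shift 1, finish -> shift 2, tap -> shift 4.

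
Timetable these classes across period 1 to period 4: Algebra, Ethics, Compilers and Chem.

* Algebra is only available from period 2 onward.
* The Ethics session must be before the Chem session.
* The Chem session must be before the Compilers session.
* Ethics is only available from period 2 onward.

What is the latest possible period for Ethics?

period 2

Ethics is available from period 2; downstream work caps Ethics at period 2.
Ethics at period 2 is achievable: Compilers -> period 4, Chem -> period 3, Ethics -> period 2, Algebra -> period 2.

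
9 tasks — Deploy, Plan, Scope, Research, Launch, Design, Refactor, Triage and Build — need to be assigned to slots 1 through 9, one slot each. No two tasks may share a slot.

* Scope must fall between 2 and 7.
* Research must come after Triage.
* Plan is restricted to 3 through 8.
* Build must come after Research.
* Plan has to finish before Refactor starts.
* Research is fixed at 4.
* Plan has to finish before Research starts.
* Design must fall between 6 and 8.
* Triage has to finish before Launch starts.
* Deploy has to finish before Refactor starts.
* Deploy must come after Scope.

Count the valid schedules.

48

Splitting on Deploy: it can be 5 (18), 6 (12), 7 (10), 8 (8). Listing each branch's schedules as (Plan, Scope, Research, Launch, Design, Refactor, Triage, Build):
Deploy=5: (3,2,4,6,7,8,1,9) (3,2,4,6,7,9,1,8) (3,2,4,6,8,7,1,9) (3,2,4,6,8,9,1,7) (3,2,4,7,6,8,1,9) (3,2,4,7,6,9,1,8) (3,2,4,7,8,6,1,9) (3,2,4,7,8,9,1,6) (3,2,4,8,6,7,1,9) (3,2,4,8,6,9,1,7) (3,2,4,8,7,6,1,9) (3,2,4,8,7,9,1,6) (3,2,4,9,6,7,1,8) (3,2,4,9,6,8,1,7) (3,2,4,9,7,6,1,8) (3,2,4,9,7,8,1,6) (3,2,4,9,8,6,1,7) (3,2,4,9,8,7,1,6) — 18.
Deploy=6: (3,2,4,5,7,8,1,9) (3,2,4,5,7,9,1,8) (3,2,4,5,8,7,1,9) (3,2,4,5,8,9,1,7) (3,2,4,7,8,9,1,5) (3,2,4,8,7,9,1,5) (3,2,4,9,7,8,1,5) (3,2,4,9,8,7,1,5) (3,5,4,2,7,8,1,9) (3,5,4,2,7,9,1,8) (3,5,4,2,8,7,1,9) (3,5,4,2,8,9,1,7) — 12.
Deploy=7: (3,2,4,5,6,8,1,9) (3,2,4,5,6,9,1,8) (3,2,4,5,8,9,1,6) (3,2,4,6,8,9,1,5) (3,2,4,8,6,9,1,5) (3,2,4,9,6,8,1,5) (3,5,4,2,6,8,1,9) (3,5,4,2,6,9,1,8) (3,5,4,2,8,9,1,6) (3,6,4,2,8,9,1,5) — 10.
Deploy=8: (3,2,4,5,6,9,1,7) (3,2,4,5,7,9,1,6) (3,2,4,6,7,9,1,5) (3,2,4,7,6,9,1,5) (3,5,4,2,6,9,1,7) (3,5,4,2,7,9,1,6) (3,6,4,2,7,9,1,5) (3,7,4,2,6,9,1,5) — 8.
Summing: 18 + 12 + 10 + 8 = 48.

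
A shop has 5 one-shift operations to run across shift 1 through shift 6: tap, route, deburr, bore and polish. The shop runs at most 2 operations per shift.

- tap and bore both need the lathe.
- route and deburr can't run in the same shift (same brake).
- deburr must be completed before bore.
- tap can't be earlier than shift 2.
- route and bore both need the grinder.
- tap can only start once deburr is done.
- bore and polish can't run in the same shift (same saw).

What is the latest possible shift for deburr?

shift 4

Downstream work caps deburr at shift 5.
deburr at shift 4 is achievable: deburr=shift 4, route=shift 1, polish=shift 1, tap=shift 5, bore=shift 6.
Nothing later works — the conflict and capacity constraints rule out every shift after shift 4.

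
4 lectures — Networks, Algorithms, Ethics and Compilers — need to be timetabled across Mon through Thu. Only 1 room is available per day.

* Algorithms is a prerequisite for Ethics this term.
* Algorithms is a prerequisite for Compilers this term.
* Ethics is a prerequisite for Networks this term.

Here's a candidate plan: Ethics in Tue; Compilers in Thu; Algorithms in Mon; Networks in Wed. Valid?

Only 1 room is available per day — holds.
Algorithms is a prerequisite for Ethics this term — holds.
Algorithms is a prerequisite for Compilers this term — holds.
Ethics is a prerequisite for Networks this term — holds.

Yes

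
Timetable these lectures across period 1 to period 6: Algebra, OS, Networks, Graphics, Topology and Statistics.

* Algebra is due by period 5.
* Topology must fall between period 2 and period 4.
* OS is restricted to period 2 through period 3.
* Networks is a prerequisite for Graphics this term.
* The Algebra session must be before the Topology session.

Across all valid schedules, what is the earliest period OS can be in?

period 2

OS is available from period 2; OS's own window allows nothing later than period 3.
OS at period 2 is achievable: Graphics in period 2; Algebra in period 1; OS in period 2; Networks in period 1; Statistics in period 1; Topology in period 2.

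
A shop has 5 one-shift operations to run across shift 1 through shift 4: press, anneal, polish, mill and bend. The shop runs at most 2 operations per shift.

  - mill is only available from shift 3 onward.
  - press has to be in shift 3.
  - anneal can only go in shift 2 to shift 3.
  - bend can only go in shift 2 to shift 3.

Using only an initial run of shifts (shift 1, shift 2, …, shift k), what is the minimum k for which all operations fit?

3 shifts

With at most 2 per shift and 5 operations, at least 3 shifts are needed.
press can't be placed before shift 3, so the schedule must run through at least shift 3.
3 works (last occupied shift: shift 3): for example polish in shift 1, anneal in shift 2, press in shift 3, bend in shift 2, mill in shift 3.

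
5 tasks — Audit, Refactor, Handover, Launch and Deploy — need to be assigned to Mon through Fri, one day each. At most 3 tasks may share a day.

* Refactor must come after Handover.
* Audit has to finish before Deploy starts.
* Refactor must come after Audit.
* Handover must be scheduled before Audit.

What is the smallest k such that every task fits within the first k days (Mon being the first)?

3 days

The precedence chain requires at least 3 distinct days.
With at most 3 per day and 5 tasks, at least 2 days are needed.
3 works (last occupied day: Wed): for example Launch=Mon, Deploy=Wed, Handover=Mon, Refactor=Wed, Audit=Tue.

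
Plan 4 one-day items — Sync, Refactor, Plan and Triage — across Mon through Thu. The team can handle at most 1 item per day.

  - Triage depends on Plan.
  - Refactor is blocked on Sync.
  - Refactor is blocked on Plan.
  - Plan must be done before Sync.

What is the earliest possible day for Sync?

Tue

Precedence pushes Sync to at least Tue; downstream work caps Sync at Wed.
Sync at Tue is achievable: Refactor in Wed, Triage in Thu, Plan in Mon, Sync in Tue.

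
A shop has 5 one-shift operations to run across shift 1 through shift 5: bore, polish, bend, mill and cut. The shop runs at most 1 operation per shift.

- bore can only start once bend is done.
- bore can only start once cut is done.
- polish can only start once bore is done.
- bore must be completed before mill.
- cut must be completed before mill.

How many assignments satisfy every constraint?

Enumerating: bore in shift 3, polish in shift 5, mill in shift 4, bend in shift 2, cut in shift 1 | mill=shift 4; bend=shift 1; bore=shift 3; cut=shift 2; polish=shift 5 | polish=shift 4; mill=shift 5; bend=shift 2; bore=shift 3; cut=shift 1 | bend in shift 1, bore in shift 3, mill in shift 5, cut in shift 2, polish in shift 4.

4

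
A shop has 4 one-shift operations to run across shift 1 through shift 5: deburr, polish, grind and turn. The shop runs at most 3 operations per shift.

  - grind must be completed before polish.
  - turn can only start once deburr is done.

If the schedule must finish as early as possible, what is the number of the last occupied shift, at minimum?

The precedence chain requires at least 2 distinct shifts.
With at most 3 per shift and 4 operations, at least 2 shifts are needed.
2 works (last occupied shift: shift 2): for example turn -> shift 2, deburr -> shift 1, grind -> shift 1, polish -> shift 2.

2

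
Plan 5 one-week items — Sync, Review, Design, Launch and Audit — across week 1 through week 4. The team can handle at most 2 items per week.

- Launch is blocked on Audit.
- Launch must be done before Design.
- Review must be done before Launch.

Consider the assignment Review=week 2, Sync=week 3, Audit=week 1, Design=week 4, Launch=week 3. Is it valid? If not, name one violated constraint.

Review must be done before Launch — holds.
Launch is blocked on Audit — holds.
Launch must be done before Design — holds.
The team can handle at most 2 items per week — holds.

Yes, all constraints hold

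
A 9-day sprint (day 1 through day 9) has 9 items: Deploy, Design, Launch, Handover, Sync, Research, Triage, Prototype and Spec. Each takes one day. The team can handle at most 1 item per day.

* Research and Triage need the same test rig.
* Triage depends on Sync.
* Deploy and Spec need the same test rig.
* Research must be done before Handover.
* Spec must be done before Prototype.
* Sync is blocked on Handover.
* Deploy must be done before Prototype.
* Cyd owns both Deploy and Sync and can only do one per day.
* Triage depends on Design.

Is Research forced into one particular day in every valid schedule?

Research can be day 1 (e.g. Deploy in day 6, Sync in day 3, Research in day 1, Spec in day 7, Handover in day 2, Launch in day 9, Design in day 4, Triage in day 5, Prototype in day 8) or day 2 (e.g. Triage=day 5; Handover=day 3; Research=day 2; Design=day 1; Prototype=day 8; Deploy=day 6; Sync=day 4; Spec=day 7; Launch=day 9).

No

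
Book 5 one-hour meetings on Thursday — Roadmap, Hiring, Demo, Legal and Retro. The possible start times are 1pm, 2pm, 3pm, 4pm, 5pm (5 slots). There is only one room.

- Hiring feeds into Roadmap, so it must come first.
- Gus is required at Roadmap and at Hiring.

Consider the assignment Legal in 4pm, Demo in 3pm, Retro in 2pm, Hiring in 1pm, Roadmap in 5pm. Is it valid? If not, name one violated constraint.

Gus is required at Roadmap and at Hiring — holds.
There is only one room — holds.
Hiring feeds into Roadmap, so it must come first — holds.

Yes, all constraints hold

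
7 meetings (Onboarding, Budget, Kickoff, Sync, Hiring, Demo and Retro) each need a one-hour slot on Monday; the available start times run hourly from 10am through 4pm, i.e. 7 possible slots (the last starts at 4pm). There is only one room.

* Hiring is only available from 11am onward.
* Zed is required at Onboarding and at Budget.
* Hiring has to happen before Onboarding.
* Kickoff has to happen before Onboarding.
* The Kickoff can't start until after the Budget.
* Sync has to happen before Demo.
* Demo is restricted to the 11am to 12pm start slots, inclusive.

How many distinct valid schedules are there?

41

Splitting on Onboarding: it can be 3pm (8), 4pm (33). Listing each branch's schedules as (Budget, Kickoff, Sync, Hiring, Demo, Retro):
Onboarding=3pm: (10am,1pm,11am,2pm,12pm,4pm) (10am,2pm,11am,1pm,12pm,4pm) (11am,1pm,10am,2pm,12pm,4pm) (11am,2pm,10am,1pm,12pm,4pm) (12pm,1pm,10am,2pm,11am,4pm) (12pm,2pm,10am,1pm,11am,4pm) (1pm,2pm,10am,11am,12pm,4pm) (1pm,2pm,10am,12pm,11am,4pm) — 8.
Onboarding=4pm: (10am,1pm,11am,2pm,12pm,3pm) (10am,1pm,11am,3pm,12pm,2pm) (10am,2pm,11am,1pm,12pm,3pm) (10am,2pm,11am,3pm,12pm,1pm) (10am,3pm,11am,1pm,12pm,2pm) (10am,3pm,11am,2pm,12pm,1pm) (11am,1pm,10am,2pm,12pm,3pm) (11am,1pm,10am,3pm,12pm,2pm) (11am,2pm,10am,1pm,12pm,3pm) (11am,2pm,10am,3pm,12pm,1pm) (11am,3pm,10am,1pm,12pm,2pm) (11am,3pm,10am,2pm,12pm,1pm) (12pm,1pm,10am,2pm,11am,3pm) (12pm,1pm,10am,3pm,11am,2pm) (12pm,2pm,10am,1pm,11am,3pm) (12pm,2pm,10am,3pm,11am,1pm) (12pm,3pm,10am,1pm,11am,2pm) (12pm,3pm,10am,2pm,11am,1pm) (1pm,2pm,10am,11am,12pm,3pm) (1pm,2pm,10am,12pm,11am,3pm) (1pm,2pm,10am,3pm,11am,12pm) (1pm,2pm,10am,3pm,12pm,11am) (1pm,2pm,11am,3pm,12pm,10am) (1pm,3pm,10am,11am,12pm,2pm) (1pm,3pm,10am,12pm,11am,2pm) (1pm,3pm,10am,2pm,11am,12pm) (1pm,3pm,10am,2pm,12pm,11am) (1pm,3pm,11am,2pm,12pm,10am) (2pm,3pm,10am,11am,12pm,1pm) (2pm,3pm,10am,12pm,11am,1pm) (2pm,3pm,10am,1pm,11am,12pm) (2pm,3pm,10am,1pm,12pm,11am) (2pm,3pm,11am,1pm,12pm,10am) — 33.
Summing: 8 + 33 = 41.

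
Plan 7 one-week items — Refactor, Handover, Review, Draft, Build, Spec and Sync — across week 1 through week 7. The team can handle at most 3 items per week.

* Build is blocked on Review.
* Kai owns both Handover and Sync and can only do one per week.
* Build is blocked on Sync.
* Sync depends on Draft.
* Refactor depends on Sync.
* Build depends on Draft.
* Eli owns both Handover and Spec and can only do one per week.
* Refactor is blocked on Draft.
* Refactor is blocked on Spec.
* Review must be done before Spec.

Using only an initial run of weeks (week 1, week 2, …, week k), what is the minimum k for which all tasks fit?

3

The precedence chain requires at least 3 distinct weeks.
With at most 3 per week and 7 tasks, at least 3 weeks are needed.
3 works (last occupied week: week 3): for example Draft -> week 1, Sync -> week 2, Handover -> week 1, Review -> week 1, Refactor -> week 3, Spec -> week 2, Build -> week 3.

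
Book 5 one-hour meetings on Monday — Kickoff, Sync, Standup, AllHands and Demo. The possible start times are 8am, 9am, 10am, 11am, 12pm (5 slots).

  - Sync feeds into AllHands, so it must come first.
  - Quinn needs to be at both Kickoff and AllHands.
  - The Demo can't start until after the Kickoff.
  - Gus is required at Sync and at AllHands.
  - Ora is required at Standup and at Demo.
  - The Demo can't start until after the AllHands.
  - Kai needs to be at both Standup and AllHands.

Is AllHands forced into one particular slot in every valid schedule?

AllHands can be 9am (e.g. Demo in 10am; Sync in 8am; Kickoff in 8am; AllHands in 9am; Standup in 8am) or 10am (e.g. Sync in 8am; Demo in 11am; Standup in 8am; AllHands in 10am; Kickoff in 8am).

No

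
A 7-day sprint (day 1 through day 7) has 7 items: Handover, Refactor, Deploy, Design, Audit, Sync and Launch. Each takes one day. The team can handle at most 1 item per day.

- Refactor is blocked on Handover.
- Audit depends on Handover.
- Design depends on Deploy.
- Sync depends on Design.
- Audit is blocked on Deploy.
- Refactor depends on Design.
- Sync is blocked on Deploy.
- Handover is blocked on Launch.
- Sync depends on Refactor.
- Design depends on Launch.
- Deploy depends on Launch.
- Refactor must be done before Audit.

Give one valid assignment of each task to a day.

Refactor=day 5, Launch=day 1, Handover=day 4, Sync=day 7, Design=day 3, Deploy=day 2, Audit=day 6

Checking: Launch(day 1) before Design(day 3); Deploy(day 2) before Sync(day 7); Design(day 3) before Refactor(day 5); Launch(day 1) before Handover(day 4); Deploy(day 2) before Design(day 3); Launch(day 1) before Deploy(day 2); Refactor(day 5) before Sync(day 7); Handover(day 4) before Refactor(day 5); Deploy(day 2) before Audit(day 6); Refactor(day 5) before Audit(day 6); Design(day 3) before Sync(day 7); Handover(day 4) before Audit(day 6); max 1 per day (cap 1).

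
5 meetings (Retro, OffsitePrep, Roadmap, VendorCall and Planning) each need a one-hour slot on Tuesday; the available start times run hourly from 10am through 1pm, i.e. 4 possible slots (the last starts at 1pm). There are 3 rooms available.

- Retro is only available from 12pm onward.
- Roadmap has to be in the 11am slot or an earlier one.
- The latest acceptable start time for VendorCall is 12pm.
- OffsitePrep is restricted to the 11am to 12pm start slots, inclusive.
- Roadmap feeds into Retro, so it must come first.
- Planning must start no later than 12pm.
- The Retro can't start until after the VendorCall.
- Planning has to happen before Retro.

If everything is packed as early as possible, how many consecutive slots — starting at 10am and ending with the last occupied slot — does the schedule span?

The precedence chain requires at least 2 distinct slots.
With at most 3 per slot and 5 meetings, at least 2 slots are needed.
Retro can't be placed before 12pm — that is slot 3 counting from 10am — so the schedule must run through at least 3 slots.
3 works (last occupied slot: 12pm): for example Planning in 10am, VendorCall in 10am, Roadmap in 10am, OffsitePrep in 11am, Retro in 12pm.

3 slots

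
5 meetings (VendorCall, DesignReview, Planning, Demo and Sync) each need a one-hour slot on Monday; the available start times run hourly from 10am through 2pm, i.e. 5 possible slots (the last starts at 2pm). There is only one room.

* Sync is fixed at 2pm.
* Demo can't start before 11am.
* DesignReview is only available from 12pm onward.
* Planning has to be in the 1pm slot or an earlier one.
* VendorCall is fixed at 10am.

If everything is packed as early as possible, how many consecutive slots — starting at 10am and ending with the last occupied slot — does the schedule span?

5

With at most 1 per slot and 5 meetings, at least 5 slots are needed.
Sync can't be placed before 2pm — that is slot 5 counting from 10am — so the schedule must run through at least 5 slots.
5 works (last occupied slot: 2pm): for example Planning -> 11am, DesignReview -> 12pm, Sync -> 2pm, Demo -> 1pm, VendorCall -> 10am.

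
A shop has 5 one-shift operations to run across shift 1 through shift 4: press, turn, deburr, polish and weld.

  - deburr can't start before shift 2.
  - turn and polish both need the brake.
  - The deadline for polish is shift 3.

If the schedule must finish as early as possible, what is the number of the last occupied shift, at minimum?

shift 2

deburr can't be placed before shift 2, so the schedule must run through at least shift 2.
2 works (last occupied shift: shift 2): for example press -> shift 1; turn -> shift 1; polish -> shift 2; deburr -> shift 2; weld -> shift 1.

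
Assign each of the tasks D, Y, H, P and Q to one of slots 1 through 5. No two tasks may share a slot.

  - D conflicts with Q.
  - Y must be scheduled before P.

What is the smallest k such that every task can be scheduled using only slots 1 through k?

5

The precedence chain requires at least 2 distinct slots.
With at most 1 per slot and 5 tasks, at least 5 slots are needed.
5 works (last occupied slot: 5): for example P in 2; Q in 5; H in 4; D in 3; Y in 1.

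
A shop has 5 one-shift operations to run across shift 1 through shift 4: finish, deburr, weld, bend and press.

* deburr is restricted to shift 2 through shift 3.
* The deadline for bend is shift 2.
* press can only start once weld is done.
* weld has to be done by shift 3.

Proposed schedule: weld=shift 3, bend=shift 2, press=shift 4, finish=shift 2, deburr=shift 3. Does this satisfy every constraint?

Yes

weld has to be done by shift 3 — holds.
deburr is restricted to shift 2 through shift 3 — holds.
The deadline for bend is shift 2 — holds.
press can only start once weld is done — holds.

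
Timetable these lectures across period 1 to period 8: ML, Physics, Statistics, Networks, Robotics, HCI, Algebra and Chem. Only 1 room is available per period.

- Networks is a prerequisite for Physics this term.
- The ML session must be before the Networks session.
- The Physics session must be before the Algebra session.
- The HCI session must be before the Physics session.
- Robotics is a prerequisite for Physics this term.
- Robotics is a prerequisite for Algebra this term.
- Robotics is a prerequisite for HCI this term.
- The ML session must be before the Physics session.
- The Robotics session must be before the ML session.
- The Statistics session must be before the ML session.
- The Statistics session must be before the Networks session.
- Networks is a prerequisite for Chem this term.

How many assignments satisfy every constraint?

Splitting on ML: it can be period 3 (14), period 4 (9). Listing each branch's schedules as (Physics, Statistics, Networks, Robotics, HCI, Algebra, Chem) by period number:
ML=period 3: (6,1,4,2,5,7,8) (6,1,4,2,5,8,7) (6,1,5,2,4,7,8) (6,1,5,2,4,8,7) (6,2,4,1,5,7,8) (6,2,4,1,5,8,7) (6,2,5,1,4,7,8) (6,2,5,1,4,8,7) (7,1,4,2,5,8,6) (7,1,4,2,6,8,5) (7,1,5,2,4,8,6) (7,2,4,1,5,8,6) (7,2,4,1,6,8,5) (7,2,5,1,4,8,6) — 14.
ML=period 4: (6,1,5,2,3,7,8) (6,1,5,2,3,8,7) (6,2,5,1,3,7,8) (6,2,5,1,3,8,7) (6,3,5,1,2,7,8) (6,3,5,1,2,8,7) (7,1,5,2,3,8,6) (7,2,5,1,3,8,6) (7,3,5,1,2,8,6) — 9.
Summing: 14 + 9 = 23.

23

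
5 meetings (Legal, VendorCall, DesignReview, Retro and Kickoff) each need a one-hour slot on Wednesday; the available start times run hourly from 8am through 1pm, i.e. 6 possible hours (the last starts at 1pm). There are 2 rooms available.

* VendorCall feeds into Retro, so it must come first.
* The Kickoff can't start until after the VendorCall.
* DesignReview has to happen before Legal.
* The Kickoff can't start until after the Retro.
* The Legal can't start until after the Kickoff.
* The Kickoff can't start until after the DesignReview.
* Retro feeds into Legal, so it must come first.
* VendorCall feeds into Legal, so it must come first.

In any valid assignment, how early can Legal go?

11am

Precedence pushes Legal to at least 11am.
Legal at 11am is achievable: Retro -> 9am, Kickoff -> 10am, Legal -> 11am, VendorCall -> 8am, DesignReview -> 8am.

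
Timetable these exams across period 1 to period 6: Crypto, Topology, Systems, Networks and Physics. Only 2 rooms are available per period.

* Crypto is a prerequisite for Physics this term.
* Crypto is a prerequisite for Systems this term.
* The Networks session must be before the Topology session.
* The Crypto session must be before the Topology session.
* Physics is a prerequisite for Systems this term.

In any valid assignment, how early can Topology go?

Precedence pushes Topology to at least period 2.
Topology at period 2 is achievable: Physics=period 2, Networks=period 1, Topology=period 2, Crypto=period 1, Systems=period 3.

period 2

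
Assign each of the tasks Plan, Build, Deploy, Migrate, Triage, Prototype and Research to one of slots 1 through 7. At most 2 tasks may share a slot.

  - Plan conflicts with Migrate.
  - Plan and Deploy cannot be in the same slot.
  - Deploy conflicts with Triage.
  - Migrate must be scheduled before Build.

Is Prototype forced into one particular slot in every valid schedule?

No

Prototype can be 1 (e.g. Plan=2, Prototype=1, Triage=4, Research=3, Migrate=1, Build=2, Deploy=3) or 2 (e.g. Prototype in 2; Research in 4; Plan in 3; Deploy in 1; Build in 2; Migrate in 1; Triage in 3).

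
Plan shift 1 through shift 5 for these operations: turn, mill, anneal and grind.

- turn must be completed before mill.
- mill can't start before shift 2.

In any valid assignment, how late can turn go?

Downstream work caps turn at shift 4.
turn at shift 4 is achievable: turn=shift 4; grind=shift 1; mill=shift 5; anneal=shift 1.

shift 4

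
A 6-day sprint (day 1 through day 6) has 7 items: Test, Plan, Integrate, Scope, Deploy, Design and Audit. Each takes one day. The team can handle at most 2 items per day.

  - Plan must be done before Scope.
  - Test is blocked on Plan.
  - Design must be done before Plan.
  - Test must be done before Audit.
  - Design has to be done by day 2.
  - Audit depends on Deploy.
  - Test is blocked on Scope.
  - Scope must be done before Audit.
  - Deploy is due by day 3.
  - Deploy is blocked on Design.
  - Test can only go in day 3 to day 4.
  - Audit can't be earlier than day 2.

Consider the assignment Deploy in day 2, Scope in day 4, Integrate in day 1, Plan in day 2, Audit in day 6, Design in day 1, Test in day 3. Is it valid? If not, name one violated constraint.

No. Test is blocked on Scope is not satisfied.

Test is blocked on Scope — violated.
Test must be done before Audit — holds.
Design has to be done by day 2 — holds.
Deploy is due by day 3 — holds.
Audit can't be earlier than day 2 — holds.
Design must be done before Plan — holds.
The team can handle at most 2 items per day — holds.
Test is blocked on Plan — holds.
Scope must be done before Audit — holds.
Audit depends on Deploy — holds.
Plan must be done before Scope — holds.
Deploy is blocked on Design — holds.
Test can only go in day 3 to day 4 — holds.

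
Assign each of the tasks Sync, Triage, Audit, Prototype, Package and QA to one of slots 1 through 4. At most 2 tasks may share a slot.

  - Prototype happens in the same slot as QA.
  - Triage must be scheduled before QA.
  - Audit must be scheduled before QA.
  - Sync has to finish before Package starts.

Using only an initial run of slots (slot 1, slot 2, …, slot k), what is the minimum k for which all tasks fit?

3 slots

The precedence chain requires at least 2 distinct slots.
With at most 2 per slot and 6 tasks, at least 3 slots are needed.
3 works (last occupied slot: 3): for example Sync in 1, Audit in 2, Prototype in 3, QA in 3, Package in 2, Triage in 1.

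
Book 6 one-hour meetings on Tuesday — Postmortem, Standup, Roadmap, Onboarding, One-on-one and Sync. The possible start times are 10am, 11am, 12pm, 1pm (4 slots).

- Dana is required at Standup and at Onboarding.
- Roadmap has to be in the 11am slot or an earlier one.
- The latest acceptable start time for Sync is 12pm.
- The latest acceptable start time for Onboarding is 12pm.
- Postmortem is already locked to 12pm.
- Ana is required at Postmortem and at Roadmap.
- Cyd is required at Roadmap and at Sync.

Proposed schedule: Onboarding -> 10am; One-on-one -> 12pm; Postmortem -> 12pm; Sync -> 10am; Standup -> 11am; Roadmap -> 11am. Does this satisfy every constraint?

Valid

Ana is required at Postmortem and at Roadmap — holds.
The latest acceptable start time for Onboarding is 12pm — holds.
Roadmap has to be in the 11am slot or an earlier one — holds.
Postmortem is already locked to 12pm — holds.
Cyd is required at Roadmap and at Sync — holds.
Dana is required at Standup and at Onboarding — holds.
The latest acceptable start time for Sync is 12pm — holds.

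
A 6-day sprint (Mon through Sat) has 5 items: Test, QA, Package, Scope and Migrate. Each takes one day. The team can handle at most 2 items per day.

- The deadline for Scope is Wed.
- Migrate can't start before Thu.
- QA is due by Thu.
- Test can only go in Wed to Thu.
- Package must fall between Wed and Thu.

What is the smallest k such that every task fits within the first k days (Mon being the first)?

4 days

With at most 2 per day and 5 tasks, at least 3 days are needed.
Migrate can't be placed before Thu — that is day 4 counting from Mon — so the schedule must run through at least 4 days.
4 works (last occupied day: Thu): for example Test -> Wed; Migrate -> Thu; Package -> Wed; QA -> Mon; Scope -> Mon.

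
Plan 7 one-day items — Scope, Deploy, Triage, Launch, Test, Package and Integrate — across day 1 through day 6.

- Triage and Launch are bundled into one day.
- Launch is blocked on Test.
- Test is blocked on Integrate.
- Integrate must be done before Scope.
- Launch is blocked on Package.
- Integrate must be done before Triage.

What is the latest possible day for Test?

day 5

Precedence pushes Test to at least day 2; downstream work caps Test at day 5.
Test at day 5 is achievable: Integrate=day 1; Test=day 5; Launch=day 6; Triage=day 6; Package=day 1; Scope=day 2; Deploy=day 1.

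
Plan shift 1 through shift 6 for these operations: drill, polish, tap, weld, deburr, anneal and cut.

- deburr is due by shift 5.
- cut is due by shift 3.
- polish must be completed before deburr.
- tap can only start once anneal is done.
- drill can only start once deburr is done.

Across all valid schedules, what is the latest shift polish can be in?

shift 4

Downstream work caps polish at shift 4.
polish at shift 4 is achievable: weld=shift 1; drill=shift 6; cut=shift 1; anneal=shift 1; deburr=shift 5; polish=shift 4; tap=shift 2.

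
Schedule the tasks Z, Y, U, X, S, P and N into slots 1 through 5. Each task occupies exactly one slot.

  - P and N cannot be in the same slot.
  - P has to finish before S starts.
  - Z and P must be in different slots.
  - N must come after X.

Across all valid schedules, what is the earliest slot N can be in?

2

Precedence pushes N to at least 2.
N at 2 is achievable: N=2; X=1; P=1; Y=1; U=1; S=2; Z=2.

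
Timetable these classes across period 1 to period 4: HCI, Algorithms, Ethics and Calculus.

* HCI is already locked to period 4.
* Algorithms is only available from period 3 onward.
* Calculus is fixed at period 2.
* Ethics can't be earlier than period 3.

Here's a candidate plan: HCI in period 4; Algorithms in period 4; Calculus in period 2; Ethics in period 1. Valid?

Invalid. Ethics can't be earlier than period 3.

Ethics can't be earlier than period 3 — violated.
HCI is already locked to period 4 — holds.
Calculus is fixed at period 2 — holds.
Algorithms is only available from period 3 onward — holds.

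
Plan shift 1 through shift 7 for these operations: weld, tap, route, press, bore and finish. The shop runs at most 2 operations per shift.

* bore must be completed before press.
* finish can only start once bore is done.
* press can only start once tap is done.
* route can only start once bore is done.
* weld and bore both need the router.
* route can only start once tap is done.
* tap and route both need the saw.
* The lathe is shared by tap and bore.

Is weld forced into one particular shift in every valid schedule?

weld can be shift 1 (e.g. bore=shift 2; weld=shift 1; tap=shift 1; route=shift 3; press=shift 3; finish=shift 4) or shift 2 (e.g. tap -> shift 2, finish -> shift 4, bore -> shift 1, route -> shift 3, press -> shift 3, weld -> shift 2).

No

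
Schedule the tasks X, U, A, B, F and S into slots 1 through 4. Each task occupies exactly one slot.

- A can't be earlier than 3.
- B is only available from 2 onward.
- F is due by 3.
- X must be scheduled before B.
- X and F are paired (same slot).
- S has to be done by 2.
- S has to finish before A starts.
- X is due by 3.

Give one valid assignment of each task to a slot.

S -> 1, B -> 2, A -> 3, X -> 1, U -> 1, F -> 1

Checking: S(1) before A(3); X(1) before B(2); X = F = 1; X=1 in [1,3]; A=3 in [3,4]; B=2 in [2,4]; F=1 in [1,3]; S=1 in [1,2].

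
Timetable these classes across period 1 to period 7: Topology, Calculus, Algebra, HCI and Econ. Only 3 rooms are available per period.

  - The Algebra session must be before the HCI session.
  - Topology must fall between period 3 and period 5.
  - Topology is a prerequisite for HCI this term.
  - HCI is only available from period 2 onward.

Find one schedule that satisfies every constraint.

Econ=period 1, Calculus=period 1, HCI=period 4, Topology=period 3, Algebra=period 1

Checking: Topology(period 3) before HCI(period 4); Algebra(period 1) before HCI(period 4); HCI=period 4 in [period 2,period 7]; Topology=period 3 in [period 3,period 5]; max 3 per period (cap 3).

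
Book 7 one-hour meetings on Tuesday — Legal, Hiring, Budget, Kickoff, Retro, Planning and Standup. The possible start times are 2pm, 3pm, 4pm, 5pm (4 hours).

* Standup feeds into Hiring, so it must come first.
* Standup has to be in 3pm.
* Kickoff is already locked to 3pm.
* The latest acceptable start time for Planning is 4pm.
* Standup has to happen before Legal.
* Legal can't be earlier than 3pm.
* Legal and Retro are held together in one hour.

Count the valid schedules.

Splitting on Legal: it can be 4pm (24), 5pm (24). Listing each branch's schedules as (Hiring, Budget, Kickoff, Retro, Planning, Standup):
Legal=4pm: (4pm,2pm,3pm,4pm,2pm,3pm) (4pm,2pm,3pm,4pm,3pm,3pm) (4pm,2pm,3pm,4pm,4pm,3pm) (4pm,3pm,3pm,4pm,2pm,3pm) (4pm,3pm,3pm,4pm,3pm,3pm) (4pm,3pm,3pm,4pm,4pm,3pm) (4pm,4pm,3pm,4pm,2pm,3pm) (4pm,4pm,3pm,4pm,3pm,3pm) (4pm,4pm,3pm,4pm,4pm,3pm) (4pm,5pm,3pm,4pm,2pm,3pm) (4pm,5pm,3pm,4pm,3pm,3pm) (4pm,5pm,3pm,4pm,4pm,3pm) (5pm,2pm,3pm,4pm,2pm,3pm) (5pm,2pm,3pm,4pm,3pm,3pm) (5pm,2pm,3pm,4pm,4pm,3pm) (5pm,3pm,3pm,4pm,2pm,3pm) (5pm,3pm,3pm,4pm,3pm,3pm) (5pm,3pm,3pm,4pm,4pm,3pm) (5pm,4pm,3pm,4pm,2pm,3pm) (5pm,4pm,3pm,4pm,3pm,3pm) (5pm,4pm,3pm,4pm,4pm,3pm) (5pm,5pm,3pm,4pm,2pm,3pm) (5pm,5pm,3pm,4pm,3pm,3pm) (5pm,5pm,3pm,4pm,4pm,3pm) — 24.
Legal=5pm: (4pm,2pm,3pm,5pm,2pm,3pm) (4pm,2pm,3pm,5pm,3pm,3pm) (4pm,2pm,3pm,5pm,4pm,3pm) (4pm,3pm,3pm,5pm,2pm,3pm) (4pm,3pm,3pm,5pm,3pm,3pm) (4pm,3pm,3pm,5pm,4pm,3pm) (4pm,4pm,3pm,5pm,2pm,3pm) (4pm,4pm,3pm,5pm,3pm,3pm) (4pm,4pm,3pm,5pm,4pm,3pm) (4pm,5pm,3pm,5pm,2pm,3pm) (4pm,5pm,3pm,5pm,3pm,3pm) (4pm,5pm,3pm,5pm,4pm,3pm) (5pm,2pm,3pm,5pm,2pm,3pm) (5pm,2pm,3pm,5pm,3pm,3pm) (5pm,2pm,3pm,5pm,4pm,3pm) (5pm,3pm,3pm,5pm,2pm,3pm) (5pm,3pm,3pm,5pm,3pm,3pm) (5pm,3pm,3pm,5pm,4pm,3pm) (5pm,4pm,3pm,5pm,2pm,3pm) (5pm,4pm,3pm,5pm,3pm,3pm) (5pm,4pm,3pm,5pm,4pm,3pm) (5pm,5pm,3pm,5pm,2pm,3pm) (5pm,5pm,3pm,5pm,3pm,3pm) (5pm,5pm,3pm,5pm,4pm,3pm) — 24.
Summing: 24 + 24 = 48.

48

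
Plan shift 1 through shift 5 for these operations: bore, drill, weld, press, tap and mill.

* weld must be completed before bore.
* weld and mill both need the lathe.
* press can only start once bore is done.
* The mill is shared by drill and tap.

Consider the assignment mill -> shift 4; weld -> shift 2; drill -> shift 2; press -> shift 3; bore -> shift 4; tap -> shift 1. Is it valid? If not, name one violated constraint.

weld and mill both need the lathe — holds.
weld must be completed before bore — holds.
The mill is shared by drill and tap — holds.
press can only start once bore is done — violated.

No — it violates: press can only start once bore is done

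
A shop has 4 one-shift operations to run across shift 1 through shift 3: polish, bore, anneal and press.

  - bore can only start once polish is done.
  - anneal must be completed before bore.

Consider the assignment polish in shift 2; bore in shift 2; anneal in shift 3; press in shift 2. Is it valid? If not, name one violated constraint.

bore can only start once polish is done — violated.
anneal must be completed before bore — violated.

Invalid. anneal must be completed before bore.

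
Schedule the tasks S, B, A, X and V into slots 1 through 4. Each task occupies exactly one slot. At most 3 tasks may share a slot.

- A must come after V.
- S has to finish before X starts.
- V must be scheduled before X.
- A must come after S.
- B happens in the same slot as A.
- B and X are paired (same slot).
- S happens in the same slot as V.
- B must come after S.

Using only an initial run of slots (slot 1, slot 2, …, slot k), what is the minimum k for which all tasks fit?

The precedence chain requires at least 2 distinct slots.
With at most 3 per slot and 5 tasks, at least 2 slots are needed.
2 works (last occupied slot: 2): for example S=1, A=2, X=2, V=1, B=2.

2 slots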